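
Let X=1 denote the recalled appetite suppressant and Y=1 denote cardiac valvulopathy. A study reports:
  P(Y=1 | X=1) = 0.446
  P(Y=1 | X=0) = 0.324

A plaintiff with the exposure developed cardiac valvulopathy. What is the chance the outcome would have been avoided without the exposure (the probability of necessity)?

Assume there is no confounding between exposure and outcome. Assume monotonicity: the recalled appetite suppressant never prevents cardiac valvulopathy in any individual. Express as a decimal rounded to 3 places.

Let p₁ = 0.446, p₀ = 0.324.
Under exogeneity and monotonicity, PN = (p₁ − p₀) / p₁.
PN = (0.446 − 0.324) / 0.446 = 0.122 / 0.446 ≈ 0.2735

PN ≈ 0.274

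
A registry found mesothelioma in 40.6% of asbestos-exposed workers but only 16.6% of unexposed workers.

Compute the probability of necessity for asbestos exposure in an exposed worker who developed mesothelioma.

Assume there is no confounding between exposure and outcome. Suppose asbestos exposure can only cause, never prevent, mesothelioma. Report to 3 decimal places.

PN ≈ 0.591

p₁ = 0.406, p₀ = 0.166.
Under exogeneity and monotonicity, PN = (p₁ − p₀) / p₁.
PN = (0.406 − 0.166) / 0.406 = 0.24 / 0.406 ≈ 0.5911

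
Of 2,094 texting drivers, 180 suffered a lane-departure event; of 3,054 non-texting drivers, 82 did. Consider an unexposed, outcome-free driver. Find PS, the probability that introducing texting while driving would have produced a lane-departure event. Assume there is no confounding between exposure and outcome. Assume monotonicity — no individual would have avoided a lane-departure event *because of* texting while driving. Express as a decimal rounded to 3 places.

p₁ = P(outcome | exposed) = 180/2094 = 0.08596
p₀ = P(outcome | unexposed) = 82/3054 = 0.02685
Under exogeneity and monotonicity, PS = (p₁ − p₀) / (1 − p₀).
PS = (0.08596 − 0.02685) / (1 − 0.02685) = 0.05911 / 0.97315 ≈ 0.0607

PS ≈ 0.061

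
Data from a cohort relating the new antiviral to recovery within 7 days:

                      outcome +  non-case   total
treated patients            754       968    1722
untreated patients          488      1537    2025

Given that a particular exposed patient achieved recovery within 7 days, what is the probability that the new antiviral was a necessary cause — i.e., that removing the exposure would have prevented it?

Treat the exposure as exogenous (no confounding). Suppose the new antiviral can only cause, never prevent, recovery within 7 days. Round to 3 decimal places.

p₁ = P(outcome | exposed) = 754/1722 = 0.43786
p₀ = P(outcome | unexposed) = 488/2025 = 0.24099
Under exogeneity and monotonicity, PN = (p₁ − p₀) / p₁.
PN = (0.43786 − 0.24099) / 0.43786 = 0.19688 / 0.43786 ≈ 0.4496

PN ≈ 0.450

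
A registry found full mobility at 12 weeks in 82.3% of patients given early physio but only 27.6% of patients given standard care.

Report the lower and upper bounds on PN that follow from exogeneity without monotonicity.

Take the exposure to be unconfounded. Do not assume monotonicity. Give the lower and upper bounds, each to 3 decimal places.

p₁ = 0.823, p₀ = 0.276.
Under exogeneity alone the bounds on PN are max{0,(p₁−p₀)/p₁} ≤ PN ≤ min{1,(1−p₀)/p₁}.
  lower = (p₁ − p₀)/p₁ = 0.547 / 0.823 ≈ 0.6646
  upper = min{1, (1 − p₀)/p₁} = 0.724 / 0.823 ≈ 0.8797

0.665 ≤ PN ≤ 0.880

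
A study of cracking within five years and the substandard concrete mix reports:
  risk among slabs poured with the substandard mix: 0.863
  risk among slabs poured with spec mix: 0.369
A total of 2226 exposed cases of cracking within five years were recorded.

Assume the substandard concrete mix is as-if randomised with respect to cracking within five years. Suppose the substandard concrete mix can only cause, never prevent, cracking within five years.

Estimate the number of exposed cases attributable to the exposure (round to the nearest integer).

about 1274 cases

Let p₁ = 0.863, p₀ = 0.369.
PN = (p₁ − p₀)/p₁ = (0.863 − 0.369) / 0.863 ≈ 0.57242.
Attributable cases ≈ PN × (exposed cases) = 0.57242 × 2226 ≈ 1274.21.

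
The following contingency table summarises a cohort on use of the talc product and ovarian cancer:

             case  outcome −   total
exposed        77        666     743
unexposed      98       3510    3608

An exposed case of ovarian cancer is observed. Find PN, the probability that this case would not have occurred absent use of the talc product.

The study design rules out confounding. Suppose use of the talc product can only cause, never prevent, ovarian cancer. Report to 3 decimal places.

PN ≈ 0.738

p₁ = P(outcome | exposed) = 77/743 = 0.10363
p₀ = P(outcome | unexposed) = 98/3608 = 0.027162
Under exogeneity and monotonicity, PN = (p₁ − p₀)/p₁.
PN = (0.10363 − 0.027162) / 0.10363 ≈ 0.7379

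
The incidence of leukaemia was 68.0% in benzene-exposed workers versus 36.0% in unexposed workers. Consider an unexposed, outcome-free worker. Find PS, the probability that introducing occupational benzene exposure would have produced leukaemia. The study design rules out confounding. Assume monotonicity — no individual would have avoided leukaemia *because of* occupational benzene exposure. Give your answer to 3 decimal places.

p₁ = 0.68, p₀ = 0.36.
Under exogeneity and monotonicity, PS = (p₁ − p₀) / (1 − p₀).
PS = (0.68 − 0.36) / (1 − 0.36) = 0.32 / 0.64 ≈ 0.5000

PS ≈ 0.500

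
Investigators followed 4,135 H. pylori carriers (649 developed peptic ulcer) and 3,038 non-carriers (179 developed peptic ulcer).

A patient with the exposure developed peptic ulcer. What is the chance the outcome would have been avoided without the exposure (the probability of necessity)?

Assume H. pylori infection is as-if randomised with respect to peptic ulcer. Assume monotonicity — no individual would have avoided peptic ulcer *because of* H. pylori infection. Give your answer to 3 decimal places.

PN ≈ 0.625

p₁ = P(outcome | exposed) = 649/4135 = 0.15695
p₀ = P(outcome | unexposed) = 179/3038 = 0.05892
Under exogeneity and monotonicity, PN = (p₁ − p₀) / p₁.
PN = (0.15695 − 0.05892) / 0.15695 = 0.098032 / 0.15695 ≈ 0.6246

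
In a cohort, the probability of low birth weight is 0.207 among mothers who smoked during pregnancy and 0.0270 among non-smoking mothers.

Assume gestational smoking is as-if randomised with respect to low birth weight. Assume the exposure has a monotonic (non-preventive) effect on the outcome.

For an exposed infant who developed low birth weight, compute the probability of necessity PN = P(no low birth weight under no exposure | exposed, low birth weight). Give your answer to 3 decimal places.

PN ≈ 0.870

Let p₁ = 0.207, p₀ = 0.027.
Under exogeneity and monotonicity, PN = (p₁ − p₀) / p₁.
PN = (0.207 − 0.027) / 0.207 = 0.18 / 0.207 ≈ 0.8696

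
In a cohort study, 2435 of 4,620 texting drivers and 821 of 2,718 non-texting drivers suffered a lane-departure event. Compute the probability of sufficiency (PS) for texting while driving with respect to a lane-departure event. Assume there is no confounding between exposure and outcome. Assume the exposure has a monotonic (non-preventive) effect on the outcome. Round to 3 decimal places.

p₁ = P(outcome | exposed) = 2435/4620 = 0.52706
p₀ = P(outcome | unexposed) = 821/2718 = 0.30206
Under exogeneity and monotonicity, PS = (p₁ − p₀) / (1 − p₀).
PS = (0.52706 − 0.30206) / (1 − 0.30206) = 0.225 / 0.69794 ≈ 0.3224

PS ≈ 0.322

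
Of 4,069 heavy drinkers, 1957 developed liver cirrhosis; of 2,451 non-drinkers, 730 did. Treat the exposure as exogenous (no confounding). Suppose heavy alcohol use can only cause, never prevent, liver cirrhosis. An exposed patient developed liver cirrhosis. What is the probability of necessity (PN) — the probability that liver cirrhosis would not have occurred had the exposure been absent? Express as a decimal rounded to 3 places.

p₁ = P(outcome | exposed) = 1957/4069 = 0.48095
p₀ = P(outcome | unexposed) = 730/2451 = 0.29784
Under exogeneity and monotonicity, PN = (p₁ − p₀) / p₁.
PN = (0.48095 − 0.29784) / 0.48095 = 0.18312 / 0.48095 ≈ 0.3807

PN ≈ 0.381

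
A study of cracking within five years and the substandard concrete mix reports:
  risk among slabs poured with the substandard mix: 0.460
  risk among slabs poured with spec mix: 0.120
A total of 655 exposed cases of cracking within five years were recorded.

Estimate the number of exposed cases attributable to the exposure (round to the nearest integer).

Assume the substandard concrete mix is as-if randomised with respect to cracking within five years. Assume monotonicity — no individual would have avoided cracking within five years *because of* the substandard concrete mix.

about 484 cases

Let p₁ = 0.46, p₀ = 0.12.
PN = (p₁ − p₀)/p₁ = (0.46 − 0.12) / 0.46 ≈ 0.73913.
Attributable cases ≈ PN × (exposed cases) = 0.73913 × 655 ≈ 484.13.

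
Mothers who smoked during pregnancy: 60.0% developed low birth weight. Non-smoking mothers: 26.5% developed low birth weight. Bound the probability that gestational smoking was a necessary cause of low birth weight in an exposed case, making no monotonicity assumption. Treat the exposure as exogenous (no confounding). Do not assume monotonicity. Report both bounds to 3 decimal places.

0.558 ≤ PN ≤ 1.000

p₁ = 0.6, p₀ = 0.265.
Under exogeneity alone the bounds on PN are max{0,(p₁−p₀)/p₁} ≤ PN ≤ min{1,(1−p₀)/p₁}.
  lower = (p₁ − p₀)/p₁ = 0.335 / 0.6 ≈ 0.5583
  upper = min{1, (1 − p₀)/p₁} = 0.735 / 0.6 ≈ 1.2250 → capped at 1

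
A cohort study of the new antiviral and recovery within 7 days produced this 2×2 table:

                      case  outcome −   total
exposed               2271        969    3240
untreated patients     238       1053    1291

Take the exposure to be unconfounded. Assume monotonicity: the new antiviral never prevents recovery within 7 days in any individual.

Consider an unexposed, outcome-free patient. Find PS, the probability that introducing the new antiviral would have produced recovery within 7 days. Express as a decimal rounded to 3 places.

PS ≈ 0.633

p₁ = P(outcome | exposed) = 2271/3240 = 0.70093
p₀ = P(outcome | unexposed) = 238/1291 = 0.18435
Under exogeneity and monotonicity, PS = (p₁ − p₀) / (1 − p₀).
PS = (0.70093 − 0.18435) / (1 − 0.18435) = 0.51657 / 0.81565 ≈ 0.6333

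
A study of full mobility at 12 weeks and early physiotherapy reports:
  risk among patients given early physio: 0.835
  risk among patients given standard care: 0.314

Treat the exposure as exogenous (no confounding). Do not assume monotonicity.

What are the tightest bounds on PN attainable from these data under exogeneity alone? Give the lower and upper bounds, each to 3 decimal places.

Let p₁ = 0.835, p₀ = 0.314.
Under exogeneity alone the bounds on PN are max{0,(p₁−p₀)/p₁} ≤ PN ≤ min{1,(1−p₀)/p₁}.
  lower = (p₁ − p₀)/p₁ = 0.521 / 0.835 ≈ 0.6240
  upper = min{1, (1 − p₀)/p₁} = 0.686 / 0.835 ≈ 0.8216

0.624 ≤ PN ≤ 0.822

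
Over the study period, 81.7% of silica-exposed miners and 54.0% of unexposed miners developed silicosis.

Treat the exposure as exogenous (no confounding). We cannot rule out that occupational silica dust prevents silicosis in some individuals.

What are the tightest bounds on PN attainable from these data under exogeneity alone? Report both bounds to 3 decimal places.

p₁ = 0.817, p₀ = 0.54.
Under exogeneity alone the bounds on PN are max{0,(p₁−p₀)/p₁} ≤ PN ≤ min{1,(1−p₀)/p₁}.
  lower = (p₁ − p₀)/p₁ = 0.277 / 0.817 ≈ 0.3390
  upper = min{1, (1 − p₀)/p₁} = 0.46 / 0.817 ≈ 0.5630

0.339 ≤ PN ≤ 0.563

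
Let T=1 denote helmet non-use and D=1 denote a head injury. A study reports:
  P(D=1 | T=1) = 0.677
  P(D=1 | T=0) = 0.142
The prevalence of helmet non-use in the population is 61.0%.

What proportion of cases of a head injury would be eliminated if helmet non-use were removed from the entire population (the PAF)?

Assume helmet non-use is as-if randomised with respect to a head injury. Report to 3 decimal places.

PAF ≈ 0.697

Let p₁ = 0.677, p₀ = 0.142.
Overall risk P(Y=1) = π·p₁ + (1−π)·p₀ = 0.61×0.677 + 0.39×0.142 = 0.46835.
Under exogeneity, PAF = [P(Y=1) − p₀] / P(Y=1).
PAF = (0.46835 − 0.142) / 0.46835 ≈ 0.6968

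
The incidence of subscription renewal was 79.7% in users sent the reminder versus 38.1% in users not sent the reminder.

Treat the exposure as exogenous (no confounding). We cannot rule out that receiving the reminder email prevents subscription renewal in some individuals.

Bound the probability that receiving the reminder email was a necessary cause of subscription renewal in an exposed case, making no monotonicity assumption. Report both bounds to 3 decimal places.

0.522 ≤ PN ≤ 0.777

p₁ = 0.797, p₀ = 0.381.
Under exogeneity alone the bounds on PN are max{0,(p₁−p₀)/p₁} ≤ PN ≤ min{1,(1−p₀)/p₁}.
  lower = (p₁ − p₀)/p₁ = 0.416 / 0.797 ≈ 0.5220
  upper = min{1, (1 − p₀)/p₁} = 0.619 / 0.797 ≈ 0.7767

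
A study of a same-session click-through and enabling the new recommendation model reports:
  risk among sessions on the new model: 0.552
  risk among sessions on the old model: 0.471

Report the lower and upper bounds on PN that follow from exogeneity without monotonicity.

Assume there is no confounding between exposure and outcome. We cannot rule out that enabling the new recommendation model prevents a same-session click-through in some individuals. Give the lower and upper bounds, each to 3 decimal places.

0.147 ≤ PN ≤ 0.958

Let p₁ = 0.552, p₀ = 0.471.
Under exogeneity alone the bounds on PN are max{0,(p₁−p₀)/p₁} ≤ PN ≤ min{1,(1−p₀)/p₁}.
  lower = (p₁ − p₀)/p₁ = 0.081 / 0.552 ≈ 0.1467
  upper = min{1, (1 − p₀)/p₁} = 0.529 / 0.552 ≈ 0.9583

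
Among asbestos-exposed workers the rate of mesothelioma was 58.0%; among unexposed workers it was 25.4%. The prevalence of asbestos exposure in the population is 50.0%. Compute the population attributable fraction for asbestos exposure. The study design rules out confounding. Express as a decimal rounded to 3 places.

p₁ = 0.58, p₀ = 0.254.
Overall risk P(Y=1) = π·p₁ + (1−π)·p₀ = 0.5×0.58 + 0.5×0.254 = 0.417.
Under exogeneity, PAF = [P(Y=1) − p₀] / P(Y=1).
PAF = (0.417 − 0.254) / 0.417 ≈ 0.3909

PAF ≈ 0.391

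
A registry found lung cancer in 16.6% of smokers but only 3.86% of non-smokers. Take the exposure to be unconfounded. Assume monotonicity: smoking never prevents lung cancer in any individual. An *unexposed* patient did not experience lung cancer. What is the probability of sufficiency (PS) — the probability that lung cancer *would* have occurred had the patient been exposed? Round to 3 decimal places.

PS ≈ 0.133

p₁ = 0.166, p₀ = 0.0386.
Under exogeneity and monotonicity, PS = (p₁ − p₀) / (1 − p₀).
PS = (0.166 − 0.0386) / (1 − 0.0386) = 0.1274 / 0.9614 ≈ 0.1325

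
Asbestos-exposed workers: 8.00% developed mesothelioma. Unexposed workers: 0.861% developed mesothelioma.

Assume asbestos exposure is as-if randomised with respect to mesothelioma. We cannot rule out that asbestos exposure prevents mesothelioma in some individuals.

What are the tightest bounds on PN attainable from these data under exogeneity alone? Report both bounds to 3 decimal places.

0.892 ≤ PN ≤ 1.000

p₁ = 0.08, p₀ = 0.00861.
Under exogeneity alone the bounds on PN are max{0,(p₁−p₀)/p₁} ≤ PN ≤ min{1,(1−p₀)/p₁}.
  lower = (p₁ − p₀)/p₁ = 0.07139 / 0.08 ≈ 0.8924
  upper = min{1, (1 − p₀)/p₁} = 0.99139 / 0.08 ≈ 12.3924 → capped at 1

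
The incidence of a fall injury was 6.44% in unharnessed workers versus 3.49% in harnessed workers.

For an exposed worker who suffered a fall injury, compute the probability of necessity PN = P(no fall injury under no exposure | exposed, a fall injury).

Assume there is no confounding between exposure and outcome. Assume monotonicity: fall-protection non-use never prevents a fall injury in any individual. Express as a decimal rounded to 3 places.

PN ≈ 0.458

p₁ = 0.0644, p₀ = 0.0349.
Under exogeneity and monotonicity, PN = (p₁ − p₀) / p₁.
PN = (0.0644 − 0.0349) / 0.0644 = 0.0295 / 0.0644 ≈ 0.4581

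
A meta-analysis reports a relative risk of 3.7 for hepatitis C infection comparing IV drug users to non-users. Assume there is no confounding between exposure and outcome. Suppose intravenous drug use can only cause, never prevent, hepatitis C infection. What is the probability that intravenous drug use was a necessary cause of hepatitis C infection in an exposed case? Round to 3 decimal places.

Under exogeneity and monotonicity, PN = (RR − 1) / RR = 1 − 1/RR.
PN = (3.7 − 1) / 3.7 = 2.7 / 3.7 ≈ 0.7297

PN ≈ 0.730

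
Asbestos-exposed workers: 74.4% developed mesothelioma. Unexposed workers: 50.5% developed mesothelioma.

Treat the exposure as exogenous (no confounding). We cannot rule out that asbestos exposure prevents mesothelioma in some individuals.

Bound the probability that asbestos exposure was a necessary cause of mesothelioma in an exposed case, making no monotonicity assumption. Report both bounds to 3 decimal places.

p₁ = 0.744, p₀ = 0.505.
Under exogeneity alone the bounds on PN are max{0,(p₁−p₀)/p₁} ≤ PN ≤ min{1,(1−p₀)/p₁}.
  lower = (p₁ − p₀)/p₁ = 0.239 / 0.744 ≈ 0.3212
  upper = min{1, (1 − p₀)/p₁} = 0.495 / 0.744 ≈ 0.6653

0.321 ≤ PN ≤ 0.665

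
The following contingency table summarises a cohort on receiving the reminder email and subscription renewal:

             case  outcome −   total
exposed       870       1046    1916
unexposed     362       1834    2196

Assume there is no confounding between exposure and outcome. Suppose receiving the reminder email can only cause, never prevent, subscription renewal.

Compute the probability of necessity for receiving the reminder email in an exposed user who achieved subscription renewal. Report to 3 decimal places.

p₁ = P(outcome | exposed) = 870/1916 = 0.45407
p₀ = P(outcome | unexposed) = 362/2196 = 0.16485
Under exogeneity and monotonicity, PN = (p₁ − p₀) / p₁.
PN = (0.45407 − 0.16485) / 0.45407 = 0.28923 / 0.45407 ≈ 0.6370

PN ≈ 0.637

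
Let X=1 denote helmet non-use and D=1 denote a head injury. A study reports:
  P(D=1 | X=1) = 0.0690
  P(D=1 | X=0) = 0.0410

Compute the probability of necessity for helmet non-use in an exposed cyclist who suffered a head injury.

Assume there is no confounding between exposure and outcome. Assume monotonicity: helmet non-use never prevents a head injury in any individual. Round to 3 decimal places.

PN ≈ 0.406

Let p₁ = 0.069, p₀ = 0.041.
Under exogeneity and monotonicity, PN = (p₁ − p₀) / p₁.
PN = (0.069 − 0.041) / 0.069 = 0.028 / 0.069 ≈ 0.4058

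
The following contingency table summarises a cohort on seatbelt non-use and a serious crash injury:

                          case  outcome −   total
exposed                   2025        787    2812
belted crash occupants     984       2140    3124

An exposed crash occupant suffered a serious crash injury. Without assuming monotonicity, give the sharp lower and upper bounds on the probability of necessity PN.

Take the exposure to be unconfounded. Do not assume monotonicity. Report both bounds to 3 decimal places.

0.563 ≤ PN ≤ 0.951

p₁ = P(outcome | exposed) = 2025/2812 = 0.72013
p₀ = P(outcome | unexposed) = 984/3124 = 0.31498
Under exogeneity alone the bounds on PN are max{0,(p₁−p₀)/p₁} ≤ PN ≤ min{1,(1−p₀)/p₁}.
  lower = (p₁ − p₀)/p₁ = 0.40515 / 0.72013 ≈ 0.5626
  upper = min{1, (1 − p₀)/p₁} = 0.68502 / 0.72013 ≈ 0.9512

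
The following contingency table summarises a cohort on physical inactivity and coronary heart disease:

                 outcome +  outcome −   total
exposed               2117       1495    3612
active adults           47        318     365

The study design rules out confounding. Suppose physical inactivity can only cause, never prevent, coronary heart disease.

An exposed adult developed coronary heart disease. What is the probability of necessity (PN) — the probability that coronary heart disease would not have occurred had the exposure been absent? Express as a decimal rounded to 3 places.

PN ≈ 0.780

p₁ = P(outcome | exposed) = 2117/3612 = 0.5861
p₀ = P(outcome | unexposed) = 47/365 = 0.12877
Under exogeneity and monotonicity, PN = (p₁ − p₀) / p₁.
PN = (0.5861 − 0.12877) / 0.5861 = 0.45733 / 0.5861 ≈ 0.7803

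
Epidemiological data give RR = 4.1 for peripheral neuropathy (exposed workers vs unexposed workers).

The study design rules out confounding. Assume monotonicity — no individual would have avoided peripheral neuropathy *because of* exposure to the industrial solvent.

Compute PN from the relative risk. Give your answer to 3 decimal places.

PN ≈ 0.756

Under exogeneity and monotonicity, PN = (RR − 1) / RR = 1 − 1/RR.
PN = (4.1 − 1) / 4.1 = 3.1 / 4.1 ≈ 0.7561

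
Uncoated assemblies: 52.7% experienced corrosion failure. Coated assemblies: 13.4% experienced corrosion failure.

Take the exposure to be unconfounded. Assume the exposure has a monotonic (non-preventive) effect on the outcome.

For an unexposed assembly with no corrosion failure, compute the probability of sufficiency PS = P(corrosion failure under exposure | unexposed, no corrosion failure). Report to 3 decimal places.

p₁ = 0.527, p₀ = 0.134.
Under exogeneity and monotonicity, PS = (p₁ − p₀) / (1 − p₀).
PS = (0.527 − 0.134) / (1 − 0.134) = 0.393 / 0.866 ≈ 0.4538

PS ≈ 0.454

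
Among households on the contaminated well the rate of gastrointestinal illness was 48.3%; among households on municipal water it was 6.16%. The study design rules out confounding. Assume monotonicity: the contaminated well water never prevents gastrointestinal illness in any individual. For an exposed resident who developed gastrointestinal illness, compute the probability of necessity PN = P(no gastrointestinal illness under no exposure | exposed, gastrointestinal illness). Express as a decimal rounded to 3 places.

p₁ = 0.483, p₀ = 0.0616.
Under exogeneity and monotonicity, PN = (p₁ − p₀) / p₁.
PN = (0.483 − 0.0616) / 0.483 = 0.4214 / 0.483 ≈ 0.8725

PN ≈ 0.872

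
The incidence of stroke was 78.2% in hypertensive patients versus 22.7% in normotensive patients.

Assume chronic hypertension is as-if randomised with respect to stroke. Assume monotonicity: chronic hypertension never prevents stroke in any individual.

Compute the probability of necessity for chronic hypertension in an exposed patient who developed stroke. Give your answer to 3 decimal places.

PN ≈ 0.710

p₁ = 0.782, p₀ = 0.227.
Under exogeneity and monotonicity, PN = (p₁ − p₀) / p₁.
PN = (0.782 − 0.227) / 0.782 = 0.555 / 0.782 ≈ 0.7097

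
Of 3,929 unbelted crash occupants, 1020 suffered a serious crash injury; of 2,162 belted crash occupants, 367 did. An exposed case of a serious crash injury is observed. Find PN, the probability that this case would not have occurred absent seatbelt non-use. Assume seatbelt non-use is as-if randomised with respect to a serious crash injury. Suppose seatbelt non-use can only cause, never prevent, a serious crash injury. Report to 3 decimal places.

p₁ = P(outcome | exposed) = 1020/3929 = 0.25961
p₀ = P(outcome | unexposed) = 367/2162 = 0.16975
Under exogeneity and monotonicity, PN = (p₁ − p₀) / p₁.
PN = (0.25961 − 0.16975) / 0.25961 = 0.089858 / 0.25961 ≈ 0.3461

PN ≈ 0.346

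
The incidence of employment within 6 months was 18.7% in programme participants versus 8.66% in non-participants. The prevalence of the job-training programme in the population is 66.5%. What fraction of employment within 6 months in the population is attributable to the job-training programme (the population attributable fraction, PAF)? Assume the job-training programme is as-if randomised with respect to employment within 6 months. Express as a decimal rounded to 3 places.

PAF ≈ 0.435

p₁ = 0.187, p₀ = 0.0866.
Overall risk P(Y=1) = π·p₁ + (1−π)·p₀ = 0.665×0.187 + 0.335×0.0866 = 0.15337.
Under exogeneity, PAF = [P(Y=1) − p₀] / P(Y=1).
PAF = (0.15337 − 0.0866) / 0.15337 ≈ 0.4353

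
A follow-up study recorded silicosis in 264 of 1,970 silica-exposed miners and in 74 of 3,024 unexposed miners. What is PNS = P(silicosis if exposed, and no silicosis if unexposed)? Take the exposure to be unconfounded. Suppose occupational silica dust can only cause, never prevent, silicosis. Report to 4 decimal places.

p₁ = P(outcome | exposed) = 264/1970 = 0.13401
p₀ = P(outcome | unexposed) = 74/3024 = 0.024471
Under exogeneity and monotonicity, PNS = p₁ − p₀.
PNS = 0.13401 − 0.024471 = 0.10954

PNS ≈ 0.1095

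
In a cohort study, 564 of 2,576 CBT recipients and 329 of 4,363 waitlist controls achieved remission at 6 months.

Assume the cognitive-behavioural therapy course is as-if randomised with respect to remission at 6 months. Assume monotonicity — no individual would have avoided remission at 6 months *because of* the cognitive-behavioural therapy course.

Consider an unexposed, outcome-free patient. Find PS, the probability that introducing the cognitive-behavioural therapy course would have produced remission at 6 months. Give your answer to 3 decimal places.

p₁ = P(outcome | exposed) = 564/2576 = 0.21894
p₀ = P(outcome | unexposed) = 329/4363 = 0.075407
Under exogeneity and monotonicity, PS = (p₁ − p₀) / (1 − p₀).
PS = (0.21894 − 0.075407) / (1 − 0.075407) = 0.14354 / 0.92459 ≈ 0.1552

PS ≈ 0.155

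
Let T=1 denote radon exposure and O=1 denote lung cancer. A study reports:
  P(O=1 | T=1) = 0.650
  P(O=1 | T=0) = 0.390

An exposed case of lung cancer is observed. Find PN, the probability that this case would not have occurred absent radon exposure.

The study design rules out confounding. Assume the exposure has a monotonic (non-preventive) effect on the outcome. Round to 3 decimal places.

PN ≈ 0.400

Let p₁ = 0.65, p₀ = 0.39.
Under exogeneity and monotonicity, PN = (p₁ − p₀) / p₁.
PN = (0.65 − 0.39) / 0.65 = 0.26 / 0.65 ≈ 0.4000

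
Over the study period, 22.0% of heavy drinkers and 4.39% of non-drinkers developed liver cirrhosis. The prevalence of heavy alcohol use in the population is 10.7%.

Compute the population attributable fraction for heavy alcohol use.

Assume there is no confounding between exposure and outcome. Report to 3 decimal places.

p₁ = 0.22, p₀ = 0.0439.
Overall risk P(Y=1) = π·p₁ + (1−π)·p₀ = 0.107×0.22 + 0.893×0.0439 = 0.062743.
Under exogeneity, PAF = [P(Y=1) − p₀] / P(Y=1).
PAF = (0.062743 − 0.0439) / 0.062743 ≈ 0.3003

PAF ≈ 0.300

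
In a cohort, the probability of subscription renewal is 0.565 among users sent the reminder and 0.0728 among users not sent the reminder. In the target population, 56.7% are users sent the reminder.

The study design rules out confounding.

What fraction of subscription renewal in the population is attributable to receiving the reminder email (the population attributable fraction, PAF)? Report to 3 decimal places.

PAF ≈ 0.793

Let p₁ = 0.565, p₀ = 0.0728.
Overall risk P(Y=1) = π·p₁ + (1−π)·p₀ = 0.567×0.565 + 0.433×0.0728 = 0.35188.
Under exogeneity, PAF = [P(Y=1) − p₀] / P(Y=1).
PAF = (0.35188 − 0.0728) / 0.35188 ≈ 0.7931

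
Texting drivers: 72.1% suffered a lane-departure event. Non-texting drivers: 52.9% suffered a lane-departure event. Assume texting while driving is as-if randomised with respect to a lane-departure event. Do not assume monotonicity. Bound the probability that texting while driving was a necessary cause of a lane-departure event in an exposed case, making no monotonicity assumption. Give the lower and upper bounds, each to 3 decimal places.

0.266 ≤ PN ≤ 0.653

p₁ = 0.721, p₀ = 0.529.
Under exogeneity alone the bounds on PN are max{0,(p₁−p₀)/p₁} ≤ PN ≤ min{1,(1−p₀)/p₁}.
  lower = (p₁ − p₀)/p₁ = 0.192 / 0.721 ≈ 0.2663
  upper = min{1, (1 − p₀)/p₁} = 0.471 / 0.721 ≈ 0.6533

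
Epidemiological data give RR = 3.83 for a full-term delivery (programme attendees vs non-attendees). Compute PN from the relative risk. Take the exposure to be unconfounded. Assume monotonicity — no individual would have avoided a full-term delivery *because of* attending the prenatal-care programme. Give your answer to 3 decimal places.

PN ≈ 0.739

Under exogeneity and monotonicity, PN = (RR − 1) / RR = 1 − 1/RR.
PN = (3.83 − 1) / 3.83 = 2.83 / 3.83 ≈ 0.7389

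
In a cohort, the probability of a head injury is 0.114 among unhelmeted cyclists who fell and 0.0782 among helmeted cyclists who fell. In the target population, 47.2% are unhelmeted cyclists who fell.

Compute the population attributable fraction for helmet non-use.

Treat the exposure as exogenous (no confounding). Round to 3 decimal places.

Let p₁ = 0.114, p₀ = 0.0782.
Overall risk P(Y=1) = π·p₁ + (1−π)·p₀ = 0.472×0.114 + 0.528×0.0782 = 0.095098.
Under exogeneity, PAF = [P(Y=1) − p₀] / P(Y=1).
PAF = (0.095098 − 0.0782) / 0.095098 ≈ 0.1777

PAF ≈ 0.178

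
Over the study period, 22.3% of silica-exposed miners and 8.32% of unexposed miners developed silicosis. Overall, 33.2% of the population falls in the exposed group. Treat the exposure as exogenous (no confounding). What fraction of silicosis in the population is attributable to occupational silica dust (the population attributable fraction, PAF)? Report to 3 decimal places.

PAF ≈ 0.358

p₁ = 0.223, p₀ = 0.0832.
Overall risk P(Y=1) = π·p₁ + (1−π)·p₀ = 0.332×0.223 + 0.668×0.0832 = 0.12961.
Under exogeneity, PAF = [P(Y=1) − p₀] / P(Y=1).
PAF = (0.12961 − 0.0832) / 0.12961 ≈ 0.3581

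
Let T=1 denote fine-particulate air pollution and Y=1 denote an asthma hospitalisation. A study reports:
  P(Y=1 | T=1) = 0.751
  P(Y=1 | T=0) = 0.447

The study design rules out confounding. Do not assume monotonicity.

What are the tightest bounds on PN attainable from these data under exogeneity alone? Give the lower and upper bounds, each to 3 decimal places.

0.405 ≤ PN ≤ 0.736

Let p₁ = 0.751, p₀ = 0.447.
Under exogeneity alone the bounds on PN are max{0,(p₁−p₀)/p₁} ≤ PN ≤ min{1,(1−p₀)/p₁}.
  lower = (p₁ − p₀)/p₁ = 0.304 / 0.751 ≈ 0.4048
  upper = min{1, (1 − p₀)/p₁} = 0.553 / 0.751 ≈ 0.7364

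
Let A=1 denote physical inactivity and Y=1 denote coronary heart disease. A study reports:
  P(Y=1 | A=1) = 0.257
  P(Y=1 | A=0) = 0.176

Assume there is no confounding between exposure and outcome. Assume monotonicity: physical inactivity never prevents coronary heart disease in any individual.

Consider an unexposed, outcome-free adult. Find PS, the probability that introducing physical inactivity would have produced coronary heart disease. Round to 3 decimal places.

PS ≈ 0.098

Let p₁ = 0.257, p₀ = 0.176.
Under exogeneity and monotonicity, PS = (p₁ − p₀) / (1 − p₀).
PS = (0.257 − 0.176) / (1 − 0.176) = 0.081 / 0.824 ≈ 0.0983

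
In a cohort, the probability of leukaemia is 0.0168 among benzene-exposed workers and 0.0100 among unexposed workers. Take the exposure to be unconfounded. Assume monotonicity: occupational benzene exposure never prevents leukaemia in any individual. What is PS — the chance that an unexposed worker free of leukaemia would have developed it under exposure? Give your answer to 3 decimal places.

Let p₁ = 0.0168, p₀ = 0.01.
Under exogeneity and monotonicity, PS = (p₁ − p₀) / (1 − p₀).
PS = (0.0168 − 0.01) / (1 − 0.01) = 0.0068 / 0.99 ≈ 0.0069

PS ≈ 0.007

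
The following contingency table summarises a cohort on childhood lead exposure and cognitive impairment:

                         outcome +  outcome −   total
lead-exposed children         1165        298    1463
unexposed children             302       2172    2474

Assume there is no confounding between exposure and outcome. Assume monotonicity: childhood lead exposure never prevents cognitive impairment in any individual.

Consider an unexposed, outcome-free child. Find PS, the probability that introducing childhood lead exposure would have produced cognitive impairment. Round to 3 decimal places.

PS ≈ 0.768

p₁ = P(outcome | exposed) = 1165/1463 = 0.79631
p₀ = P(outcome | unexposed) = 302/2474 = 0.12207
Under exogeneity and monotonicity, PS = (p₁ − p₀)/(1 − p₀).
PS = (0.79631 − 0.12207) / 0.87793 ≈ 0.7680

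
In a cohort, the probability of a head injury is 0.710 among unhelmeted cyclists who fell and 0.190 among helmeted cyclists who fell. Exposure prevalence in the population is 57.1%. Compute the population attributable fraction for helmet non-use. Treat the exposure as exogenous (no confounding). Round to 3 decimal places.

PAF ≈ 0.610

Let p₁ = 0.71, p₀ = 0.19.
Overall risk P(Y=1) = π·p₁ + (1−π)·p₀ = 0.571×0.71 + 0.429×0.19 = 0.48692.
Under exogeneity, PAF = [P(Y=1) − p₀] / P(Y=1).
PAF = (0.48692 − 0.19) / 0.48692 ≈ 0.6098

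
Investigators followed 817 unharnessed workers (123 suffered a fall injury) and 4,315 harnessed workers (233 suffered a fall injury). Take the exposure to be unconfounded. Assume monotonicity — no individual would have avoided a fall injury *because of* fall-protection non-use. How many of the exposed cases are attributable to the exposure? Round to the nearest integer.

p₁ = P(outcome | exposed) = 123/817 = 0.15055
p₀ = P(outcome | unexposed) = 233/4315 = 0.053998
PN = (p₁ − p₀)/p₁ = (0.15055 − 0.053998) / 0.15055 ≈ 0.64133.
Attributable cases ≈ PN × (exposed cases) = 0.64133 × 123 ≈ 78.88.

about 79 cases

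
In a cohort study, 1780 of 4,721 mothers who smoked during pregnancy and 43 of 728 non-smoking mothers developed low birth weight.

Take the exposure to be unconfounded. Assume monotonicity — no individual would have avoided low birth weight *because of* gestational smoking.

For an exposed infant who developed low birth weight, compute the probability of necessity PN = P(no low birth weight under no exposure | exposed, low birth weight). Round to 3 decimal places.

p₁ = P(outcome | exposed) = 1780/4721 = 0.37704
p₀ = P(outcome | unexposed) = 43/728 = 0.059066
Under exogeneity and monotonicity, PN = (p₁ − p₀) / p₁.
PN = (0.37704 − 0.059066) / 0.37704 = 0.31797 / 0.37704 ≈ 0.8433

PN ≈ 0.843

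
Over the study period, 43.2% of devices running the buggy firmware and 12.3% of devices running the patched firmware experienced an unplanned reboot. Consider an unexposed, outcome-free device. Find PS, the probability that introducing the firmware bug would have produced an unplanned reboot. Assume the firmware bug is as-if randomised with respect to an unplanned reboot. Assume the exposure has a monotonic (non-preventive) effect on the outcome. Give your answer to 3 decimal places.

PS ≈ 0.352

p₁ = 0.432, p₀ = 0.123.
Under exogeneity and monotonicity, PS = (p₁ − p₀) / (1 − p₀).
PS = (0.432 − 0.123) / (1 − 0.123) = 0.309 / 0.877 ≈ 0.3523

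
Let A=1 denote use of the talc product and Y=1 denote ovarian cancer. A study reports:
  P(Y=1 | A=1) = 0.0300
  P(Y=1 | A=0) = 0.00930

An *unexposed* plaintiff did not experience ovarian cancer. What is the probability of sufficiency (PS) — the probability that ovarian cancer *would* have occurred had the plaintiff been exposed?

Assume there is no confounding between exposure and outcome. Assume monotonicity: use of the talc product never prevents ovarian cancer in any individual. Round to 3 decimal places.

PS ≈ 0.021

Let p₁ = 0.03, p₀ = 0.0093.
Under exogeneity and monotonicity, PS = (p₁ − p₀) / (1 − p₀).
PS = (0.03 − 0.0093) / (1 − 0.0093) = 0.0207 / 0.9907 ≈ 0.0209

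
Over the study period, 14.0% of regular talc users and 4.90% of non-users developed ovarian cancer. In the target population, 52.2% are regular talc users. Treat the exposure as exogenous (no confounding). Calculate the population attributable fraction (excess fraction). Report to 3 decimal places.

p₁ = 0.14, p₀ = 0.049.
Overall risk P(Y=1) = π·p₁ + (1−π)·p₀ = 0.522×0.14 + 0.478×0.049 = 0.096502.
Under exogeneity, PAF = [P(Y=1) − p₀] / P(Y=1).
PAF = (0.096502 − 0.049) / 0.096502 ≈ 0.4922

PAF ≈ 0.492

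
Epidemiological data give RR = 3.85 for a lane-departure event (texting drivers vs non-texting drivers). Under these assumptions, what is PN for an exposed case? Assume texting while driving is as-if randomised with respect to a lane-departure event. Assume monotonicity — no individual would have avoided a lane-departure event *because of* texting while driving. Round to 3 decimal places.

PN ≈ 0.740

Under exogeneity and monotonicity, PN = (RR − 1) / RR = 1 − 1/RR.
PN = (3.85 − 1) / 3.85 = 2.85 / 3.85 ≈ 0.7403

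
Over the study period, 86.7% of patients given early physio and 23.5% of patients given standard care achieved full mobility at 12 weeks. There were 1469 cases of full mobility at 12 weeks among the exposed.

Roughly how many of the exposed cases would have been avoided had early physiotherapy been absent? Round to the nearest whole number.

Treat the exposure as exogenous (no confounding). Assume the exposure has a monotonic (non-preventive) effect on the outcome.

p₁ = 0.867, p₀ = 0.235.
PN = (p₁ − p₀)/p₁ = (0.867 − 0.235) / 0.867 ≈ 0.72895.
Attributable cases ≈ PN × (exposed cases) = 0.72895 × 1469 ≈ 1070.83.

about 1071 cases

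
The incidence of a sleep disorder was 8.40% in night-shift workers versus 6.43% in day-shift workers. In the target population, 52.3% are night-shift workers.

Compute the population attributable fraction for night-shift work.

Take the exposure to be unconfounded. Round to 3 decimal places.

p₁ = 0.084, p₀ = 0.0643.
Overall risk P(Y=1) = π·p₁ + (1−π)·p₀ = 0.523×0.084 + 0.477×0.0643 = 0.074603.
Under exogeneity, PAF = [P(Y=1) − p₀] / P(Y=1).
PAF = (0.074603 − 0.0643) / 0.074603 ≈ 0.1381

PAF ≈ 0.138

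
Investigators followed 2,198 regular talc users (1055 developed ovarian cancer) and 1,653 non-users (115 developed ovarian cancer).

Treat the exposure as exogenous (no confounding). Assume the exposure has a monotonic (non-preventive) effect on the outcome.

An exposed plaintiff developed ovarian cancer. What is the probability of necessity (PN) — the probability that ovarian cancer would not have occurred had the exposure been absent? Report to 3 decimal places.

p₁ = P(outcome | exposed) = 1055/2198 = 0.47998
p₀ = P(outcome | unexposed) = 115/1653 = 0.06957
Under exogeneity and monotonicity, PN = (p₁ − p₀) / p₁.
PN = (0.47998 − 0.06957) / 0.47998 = 0.41041 / 0.47998 ≈ 0.8551

PN ≈ 0.855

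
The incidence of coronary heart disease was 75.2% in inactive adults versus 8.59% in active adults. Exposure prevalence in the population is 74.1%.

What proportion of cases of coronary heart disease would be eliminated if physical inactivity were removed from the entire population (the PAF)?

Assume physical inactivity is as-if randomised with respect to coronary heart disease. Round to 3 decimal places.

PAF ≈ 0.852

p₁ = 0.752, p₀ = 0.0859.
Overall risk P(Y=1) = π·p₁ + (1−π)·p₀ = 0.741×0.752 + 0.259×0.0859 = 0.57948.
Under exogeneity, PAF = [P(Y=1) − p₀] / P(Y=1).
PAF = (0.57948 − 0.0859) / 0.57948 ≈ 0.8518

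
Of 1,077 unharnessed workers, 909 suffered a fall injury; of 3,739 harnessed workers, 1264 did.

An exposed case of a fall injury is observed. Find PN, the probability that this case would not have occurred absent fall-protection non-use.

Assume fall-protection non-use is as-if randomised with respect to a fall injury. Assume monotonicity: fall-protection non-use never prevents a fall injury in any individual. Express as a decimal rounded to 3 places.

p₁ = P(outcome | exposed) = 909/1077 = 0.84401
p₀ = P(outcome | unexposed) = 1264/3739 = 0.33806
Under exogeneity and monotonicity, PN = (p₁ − p₀) / p₁.
PN = (0.84401 − 0.33806) / 0.84401 = 0.50595 / 0.84401 ≈ 0.5995

PN ≈ 0.599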